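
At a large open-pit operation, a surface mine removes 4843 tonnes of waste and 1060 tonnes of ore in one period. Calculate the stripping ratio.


Stripping ratio = waste tonnage / ore tonnage
= 4843 / 1060
= 4.5689

4.5689


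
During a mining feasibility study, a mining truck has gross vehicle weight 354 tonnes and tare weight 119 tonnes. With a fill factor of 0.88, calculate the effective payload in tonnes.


206.8 tonnes

Maximum payload = gross - tare
= 354 - 119 = 235 tonnes
Effective payload = max payload * fill factor
= 235 * 0.88
= 206.8 tonnes


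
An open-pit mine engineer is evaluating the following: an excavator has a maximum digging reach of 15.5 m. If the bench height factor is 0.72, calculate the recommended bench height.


Bench height = reach * factor
= 15.5 * 0.72
= 11.16 m

11.16 m


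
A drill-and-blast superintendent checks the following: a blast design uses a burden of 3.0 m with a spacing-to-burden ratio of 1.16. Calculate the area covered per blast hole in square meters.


First, find the spacing:
Spacing = burden * ratio = 3.0 * 1.16
= 3.48 m
Then, calculate the area:
Area = burden * spacing = 3.0 * 3.48
= 10.44 m^2

10.44 m^2


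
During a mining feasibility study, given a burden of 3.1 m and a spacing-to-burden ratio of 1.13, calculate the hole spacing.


Spacing = burden * ratio
= 3.1 * 1.13
= 3.503 m

3.503 m


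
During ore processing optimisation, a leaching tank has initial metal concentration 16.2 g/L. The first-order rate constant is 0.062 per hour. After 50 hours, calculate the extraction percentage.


95.4951%

Compute the exponent:
-k * t = -0.062 * 50 = -3.1
Remaining concentration:
C = 16.2 * exp(-3.1)
= 16.2 * 0.04504920239
= 0.7297970788 g/L
Extracted = 16.2 - 0.7297970788 = 15.47020292 g/L
Extraction % = 15.47020292 / 16.2 * 100
= 95.4951%


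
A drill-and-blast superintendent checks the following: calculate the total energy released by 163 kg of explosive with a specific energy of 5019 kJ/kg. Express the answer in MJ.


Energy = mass * specific_energy / 1000
= 163 * 5019 / 1000
= 818097 / 1000
= 818.097 MJ

818.097 MJ


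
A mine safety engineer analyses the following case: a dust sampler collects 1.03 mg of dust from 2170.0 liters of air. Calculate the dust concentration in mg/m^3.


Convert liters to m^3: 1 m^3 = 1000 L
Concentration = mass / volume * 1000
= 1.03 / 2170.0 * 1000
= 0.0004746543779 * 1000
= 0.4747 mg/m^3

0.4747 mg/m^3


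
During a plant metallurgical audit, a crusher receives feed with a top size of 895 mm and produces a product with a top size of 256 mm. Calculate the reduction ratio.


3.4961

Reduction ratio = feed size / product size
= 895 / 256
= 3.4961


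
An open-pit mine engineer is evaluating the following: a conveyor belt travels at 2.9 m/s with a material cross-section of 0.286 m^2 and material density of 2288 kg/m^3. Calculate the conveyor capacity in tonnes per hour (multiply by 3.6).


Volumetric flow = speed * area
= 2.9 * 0.286 = 0.8294 m^3/s
Mass flow = volumetric * density
= 0.8294 * 2288 = 1897.6672 kg/s
Convert to t/h: multiply by 3.6
Capacity = 1897.6672 * 3.6
= 6831.6019 t/h

6831.6019 t/h


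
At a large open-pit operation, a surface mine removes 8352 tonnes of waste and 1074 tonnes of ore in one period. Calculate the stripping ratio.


7.7765

Stripping ratio = waste tonnage / ore tonnage
= 8352 / 1074
= 7.7765


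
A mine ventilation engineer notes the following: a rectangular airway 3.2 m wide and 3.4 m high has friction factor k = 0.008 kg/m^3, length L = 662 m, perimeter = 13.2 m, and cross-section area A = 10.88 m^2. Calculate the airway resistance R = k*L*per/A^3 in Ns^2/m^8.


0.0543 Ns^2/m^8

Compute the numerator:
k * L * per = 0.008 * 662 * 13.2
= 69.9072
Compute the denominator:
A^3 = 10.88^3 = 1287.913472
Resistance:
R = 69.9072 / 1287.913472
= 0.0543 Ns^2/m^8


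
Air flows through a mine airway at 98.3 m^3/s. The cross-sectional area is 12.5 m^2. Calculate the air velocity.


7.864 m/s

Velocity = flow rate / cross-sectional area
= 98.3 / 12.5
= 7.864 m/s


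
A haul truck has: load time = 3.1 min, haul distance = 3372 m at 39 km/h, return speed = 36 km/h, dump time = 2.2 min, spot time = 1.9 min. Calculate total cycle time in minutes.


Convert haul speed to m/min: 39 * 1000/60 = 650 m/min
Haul time = 3372 / 650 = 5.187692308 min
Convert return speed to m/min: 36 * 1000/60 = 600 m/min
Return time = 3372 / 600 = 5.62 min
Total cycle time:
= 3.1 + 5.187692308 + 2.2 + 5.62 + 1.9
= 18.0077 min

18.0077 min


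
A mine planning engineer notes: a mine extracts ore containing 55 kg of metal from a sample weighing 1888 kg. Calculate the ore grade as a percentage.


2.9131%

Ore grade = (metal mass / ore mass) * 100
= (55 / 1888) * 100
= 0.02913135593 * 100
= 2.9131%


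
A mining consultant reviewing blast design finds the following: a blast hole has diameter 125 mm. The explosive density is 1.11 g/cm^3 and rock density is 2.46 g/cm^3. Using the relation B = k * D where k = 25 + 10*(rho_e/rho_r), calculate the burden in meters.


3.689 m

First, compute k:
rho_e / rho_r = 1.11 / 2.46 = 0.4512195122
k = 25 + 10 * 0.4512195122 = 29.51219512
Then, compute burden:
B = k * D / 1000 = 29.51219512 * 125 / 1000
= 3689.02439 / 1000
= 3.689 m


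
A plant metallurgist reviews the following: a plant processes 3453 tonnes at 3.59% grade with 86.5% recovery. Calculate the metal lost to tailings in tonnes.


Total metal in feed:
= 3453 * 3.59 / 100 = 123.9627 tonnes
Metal recovered:
= 123.9627 * 86.5 / 100 = 107.2277355 tonnes
Metal lost to tailings:
= 123.9627 - 107.2277355
= 16.735 tonnes

16.735 tonnes


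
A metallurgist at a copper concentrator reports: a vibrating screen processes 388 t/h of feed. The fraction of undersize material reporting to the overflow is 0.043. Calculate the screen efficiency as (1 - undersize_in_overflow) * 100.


Screen efficiency = (1 - fraction of undersize in overflow) * 100
= (1 - 0.043) * 100
= 0.957 * 100
= 95.7%

95.7%


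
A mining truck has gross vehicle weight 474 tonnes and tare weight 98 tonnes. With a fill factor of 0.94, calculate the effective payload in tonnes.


353.44 tonnes

Maximum payload = gross - tare
= 474 - 98 = 376 tonnes
Effective payload = max payload * fill factor
= 376 * 0.94
= 353.44 tonnes


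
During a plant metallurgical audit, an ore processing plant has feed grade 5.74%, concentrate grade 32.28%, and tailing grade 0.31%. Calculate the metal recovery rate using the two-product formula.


Using the two-product formula:
R = 100 * c * (f - t) / (f * (c - t))
Numerator = 100 * 32.28 * (5.74 - 0.31)
= 100 * 32.28 * 5.43
= 17528.04
Denominator = 5.74 * (32.28 - 0.31)
= 5.74 * 31.97
= 183.5078
R = 17528.04 / 183.5078
= 95.5166%

95.5166%


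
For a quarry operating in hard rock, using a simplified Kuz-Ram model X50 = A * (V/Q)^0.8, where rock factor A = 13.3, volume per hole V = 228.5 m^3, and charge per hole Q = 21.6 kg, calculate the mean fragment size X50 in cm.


87.7804 cm

Compute V/Q:
V/Q = 228.5 / 21.6 = 10.5787037
Raise to the power 0.8:
(V/Q)^0.8 = 10.5787037^0.8 = 6.600030805
Multiply by A:
X50 = 13.3 * 6.600030805
= 87.7804 cm


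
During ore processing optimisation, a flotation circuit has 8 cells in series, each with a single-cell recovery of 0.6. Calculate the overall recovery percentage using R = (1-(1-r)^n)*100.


Complement of single-cell recovery:
1 - r = 1 - 0.6 = 0.4
Raise to power n:
(1 - r)^8 = 0.4^8 = 0.00065536
Overall recovery:
R = (1 - 0.00065536) * 100
= 99.9345%

99.9345%


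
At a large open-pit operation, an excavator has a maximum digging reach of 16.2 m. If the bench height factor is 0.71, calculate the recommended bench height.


11.502 m

Bench height = reach * factor
= 16.2 * 0.71
= 11.502 m


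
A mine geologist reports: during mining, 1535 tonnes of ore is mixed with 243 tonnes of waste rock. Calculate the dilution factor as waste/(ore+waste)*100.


Total material = ore + waste
= 1535 + 243 = 1778 tonnes
Dilution = waste / total * 100
= 243 / 1778 * 100
= 0.1366704162 * 100
= 13.667%

13.667%


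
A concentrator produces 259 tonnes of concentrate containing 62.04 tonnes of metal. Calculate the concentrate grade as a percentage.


23.9537%

Grade = (metal in concentrate / concentrate mass) * 100
= (62.04 / 259) * 100
= 0.2395366795 * 100
= 23.9537%


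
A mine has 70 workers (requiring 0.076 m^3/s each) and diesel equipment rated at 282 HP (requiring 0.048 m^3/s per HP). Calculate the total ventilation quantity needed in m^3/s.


Airflow for workers:
Q_people = 70 * 0.076 = 5.32 m^3/s
Airflow for diesel equipment:
Q_diesel = 282 * 0.048 = 13.536 m^3/s
Total ventilation:
Q_total = 5.32 + 13.536
= 18.856 m^3/s

18.856 m^3/s


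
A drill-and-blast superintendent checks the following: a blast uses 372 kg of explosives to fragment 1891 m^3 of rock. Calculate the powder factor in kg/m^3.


Powder factor = explosive mass / rock volume
= 372 / 1891
= 0.1967 kg/m^3

0.1967 kg/m^3


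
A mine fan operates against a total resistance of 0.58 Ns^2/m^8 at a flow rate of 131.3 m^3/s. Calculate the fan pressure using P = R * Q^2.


Compute Q^2:
Q^2 = 131.3^2 = 17239.69
Compute pressure:
P = R * Q^2 = 0.58 * 17239.69
= 9999.0202 Pa

9999.0202 Pa


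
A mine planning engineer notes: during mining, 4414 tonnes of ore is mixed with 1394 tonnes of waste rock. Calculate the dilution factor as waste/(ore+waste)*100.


24.0014%

Total material = ore + waste
= 4414 + 1394 = 5808 tonnes
Dilution = waste / total * 100
= 1394 / 5808 * 100
= 0.2400137741 * 100
= 24.0014%


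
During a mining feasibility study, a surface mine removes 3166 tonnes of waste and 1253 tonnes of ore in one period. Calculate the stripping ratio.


2.5267

Stripping ratio = waste tonnage / ore tonnage
= 3166 / 1253
= 2.5267


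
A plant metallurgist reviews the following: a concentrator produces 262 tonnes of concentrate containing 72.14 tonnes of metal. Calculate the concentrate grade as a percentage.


Grade = (metal in concentrate / concentrate mass) * 100
= (72.14 / 262) * 100
= 0.2753435115 * 100
= 27.5344%

27.5344%


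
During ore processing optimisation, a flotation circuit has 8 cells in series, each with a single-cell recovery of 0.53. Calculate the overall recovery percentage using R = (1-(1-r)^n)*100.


Complement of single-cell recovery:
1 - r = 1 - 0.53 = 0.47
Raise to power n:
(1 - r)^8 = 0.47^8 = 0.002381128666
Overall recovery:
R = (1 - 0.002381128666) * 100
= 99.7619%

99.7619%


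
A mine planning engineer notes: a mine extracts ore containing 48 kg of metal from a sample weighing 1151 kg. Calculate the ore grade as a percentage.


Ore grade = (metal mass / ore mass) * 100
= (48 / 1151) * 100
= 0.04170286707 * 100
= 4.1703%

4.1703%


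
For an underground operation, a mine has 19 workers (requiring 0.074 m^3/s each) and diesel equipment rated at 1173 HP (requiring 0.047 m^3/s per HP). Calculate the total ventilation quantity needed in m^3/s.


Airflow for workers:
Q_people = 19 * 0.074 = 1.406 m^3/s
Airflow for diesel equipment:
Q_diesel = 1173 * 0.047 = 55.131 m^3/s
Total ventilation:
Q_total = 1.406 + 55.131
= 56.537 m^3/s

56.537 m^3/s


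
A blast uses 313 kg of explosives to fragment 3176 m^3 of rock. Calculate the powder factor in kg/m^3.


Powder factor = explosive mass / rock volume
= 313 / 3176
= 0.0986 kg/m^3

0.0986 kg/m^3


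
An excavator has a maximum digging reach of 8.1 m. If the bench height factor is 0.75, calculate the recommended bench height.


6.075 m

Bench height = reach * factor
= 8.1 * 0.75
= 6.075 m


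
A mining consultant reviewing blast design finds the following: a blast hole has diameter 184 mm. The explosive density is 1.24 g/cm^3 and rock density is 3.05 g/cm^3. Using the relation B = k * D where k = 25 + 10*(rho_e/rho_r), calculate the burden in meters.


First, compute k:
rho_e / rho_r = 1.24 / 3.05 = 0.406557377
k = 25 + 10 * 0.406557377 = 29.06557377
Then, compute burden:
B = k * D / 1000 = 29.06557377 * 184 / 1000
= 5348.065574 / 1000
= 5.3481 m

5.3481 m


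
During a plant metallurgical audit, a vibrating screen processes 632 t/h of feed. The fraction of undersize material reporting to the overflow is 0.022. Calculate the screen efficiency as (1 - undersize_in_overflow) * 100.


Screen efficiency = (1 - fraction of undersize in overflow) * 100
= (1 - 0.022) * 100
= 0.978 * 100
= 97.8%

97.8%


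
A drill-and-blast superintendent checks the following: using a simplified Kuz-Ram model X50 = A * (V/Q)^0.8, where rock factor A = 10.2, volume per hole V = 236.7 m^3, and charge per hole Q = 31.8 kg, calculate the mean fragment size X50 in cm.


Compute V/Q:
V/Q = 236.7 / 31.8 = 7.443396226
Raise to the power 0.8:
(V/Q)^0.8 = 7.443396226^0.8 = 4.982151278
Multiply by A:
X50 = 10.2 * 4.982151278
= 50.8179 cm

50.8179 cm


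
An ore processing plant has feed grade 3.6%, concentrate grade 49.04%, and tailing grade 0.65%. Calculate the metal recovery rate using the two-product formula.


Using the two-product formula:
R = 100 * c * (f - t) / (f * (c - t))
Numerator = 100 * 49.04 * (3.6 - 0.65)
= 100 * 49.04 * 2.95
= 14466.8
Denominator = 3.6 * (49.04 - 0.65)
= 3.6 * 48.39
= 174.204
R = 14466.8 / 174.204
= 83.0452%

83.0452%


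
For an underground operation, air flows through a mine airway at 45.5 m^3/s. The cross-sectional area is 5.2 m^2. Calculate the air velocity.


8.75 m/s

Velocity = flow rate / cross-sectional area
= 45.5 / 5.2
= 8.75 m/s


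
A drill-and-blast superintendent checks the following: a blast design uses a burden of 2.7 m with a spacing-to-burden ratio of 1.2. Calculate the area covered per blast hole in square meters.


8.748 m^2

First, find the spacing:
Spacing = burden * ratio = 2.7 * 1.2
= 3.24 m
Then, calculate the area:
Area = burden * spacing = 2.7 * 3.24
= 8.748 m^2


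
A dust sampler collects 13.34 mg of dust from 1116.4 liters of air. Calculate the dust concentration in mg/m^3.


11.9491 mg/m^3

Convert liters to m^3: 1 m^3 = 1000 L
Concentration = mass / volume * 1000
= 13.34 / 1116.4 * 1000
= 0.01194912218 * 1000
= 11.9491 mg/m^3


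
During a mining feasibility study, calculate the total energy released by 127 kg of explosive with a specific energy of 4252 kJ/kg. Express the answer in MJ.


Energy = mass * specific_energy / 1000
= 127 * 4252 / 1000
= 540004 / 1000
= 540.004 MJ

540.004 MJ


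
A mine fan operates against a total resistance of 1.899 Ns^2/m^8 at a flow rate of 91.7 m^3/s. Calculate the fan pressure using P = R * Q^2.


Compute Q^2:
Q^2 = 91.7^2 = 8408.89
Compute pressure:
P = R * Q^2 = 1.899 * 8408.89
= 15968.4821 Pa

15968.4821 Pa


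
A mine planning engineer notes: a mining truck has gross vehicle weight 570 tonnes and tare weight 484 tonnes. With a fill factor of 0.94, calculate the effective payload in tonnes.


Maximum payload = gross - tare
= 570 - 484 = 86 tonnes
Effective payload = max payload * fill factor
= 86 * 0.94
= 80.84 tonnes

80.84 tonnes


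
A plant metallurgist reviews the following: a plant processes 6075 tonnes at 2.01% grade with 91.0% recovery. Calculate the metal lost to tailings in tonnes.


Total metal in feed:
= 6075 * 2.01 / 100 = 122.1075 tonnes
Metal recovered:
= 122.1075 * 91.0 / 100 = 111.117825 tonnes
Metal lost to tailings:
= 122.1075 - 111.117825
= 10.9897 tonnes

10.9897 tonnes


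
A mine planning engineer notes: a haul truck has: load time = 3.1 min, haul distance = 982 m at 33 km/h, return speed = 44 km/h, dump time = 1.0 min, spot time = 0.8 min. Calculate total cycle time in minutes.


Convert haul speed to m/min: 33 * 1000/60 = 550 m/min
Haul time = 982 / 550 = 1.785454545 min
Convert return speed to m/min: 44 * 1000/60 = 733.3333333 m/min
Return time = 982 / 733.3333333 = 1.339090909 min
Total cycle time:
= 3.1 + 1.785454545 + 1.0 + 1.339090909 + 0.8
= 8.0245 min

8.0245 min


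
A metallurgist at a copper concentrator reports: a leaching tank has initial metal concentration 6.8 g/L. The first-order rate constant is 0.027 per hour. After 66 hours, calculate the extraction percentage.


83.1699%

Compute the exponent:
-k * t = -0.027 * 66 = -1.782
Remaining concentration:
C = 6.8 * exp(-1.782)
= 6.8 * 0.168301208
= 1.144448215 g/L
Extracted = 6.8 - 1.144448215 = 5.655551785 g/L
Extraction % = 5.655551785 / 6.8 * 100
= 83.1699%


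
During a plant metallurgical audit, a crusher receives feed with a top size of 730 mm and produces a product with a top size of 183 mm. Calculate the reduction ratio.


3.9891

Reduction ratio = feed size / product size
= 730 / 183
= 3.9891


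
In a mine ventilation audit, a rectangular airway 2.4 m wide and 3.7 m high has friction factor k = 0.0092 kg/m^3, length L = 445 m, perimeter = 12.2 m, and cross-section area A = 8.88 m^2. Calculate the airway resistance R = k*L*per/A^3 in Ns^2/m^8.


0.0713 Ns^2/m^8

Compute the numerator:
k * L * per = 0.0092 * 445 * 12.2
= 49.9468
Compute the denominator:
A^3 = 8.88^3 = 700.227072
Resistance:
R = 49.9468 / 700.227072
= 0.0713 Ns^2/m^8


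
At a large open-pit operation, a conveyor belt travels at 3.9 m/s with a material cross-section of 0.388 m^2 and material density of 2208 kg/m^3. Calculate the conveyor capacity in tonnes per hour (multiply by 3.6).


Volumetric flow = speed * area
= 3.9 * 0.388 = 1.5132 m^3/s
Mass flow = volumetric * density
= 1.5132 * 2208 = 3341.1456 kg/s
Convert to t/h: multiply by 3.6
Capacity = 3341.1456 * 3.6
= 12028.1242 t/h

12028.1242 t/h


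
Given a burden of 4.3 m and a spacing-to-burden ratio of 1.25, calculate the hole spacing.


Spacing = burden * ratio
= 4.3 * 1.25
= 5.375 m

5.375 m


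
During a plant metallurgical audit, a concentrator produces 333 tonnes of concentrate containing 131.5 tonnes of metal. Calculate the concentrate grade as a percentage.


Grade = (metal in concentrate / concentrate mass) * 100
= (131.5 / 333) * 100
= 0.3948948949 * 100
= 39.4895%

39.4895%


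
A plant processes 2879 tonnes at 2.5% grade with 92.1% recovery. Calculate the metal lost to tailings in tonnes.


Total metal in feed:
= 2879 * 2.5 / 100 = 71.975 tonnes
Metal recovered:
= 71.975 * 92.1 / 100 = 66.288975 tonnes
Metal lost to tailings:
= 71.975 - 66.288975
= 5.686 tonnes

5.686 tonnes


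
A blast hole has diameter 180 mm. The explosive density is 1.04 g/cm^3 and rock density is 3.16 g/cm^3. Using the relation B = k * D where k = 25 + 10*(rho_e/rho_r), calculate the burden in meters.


5.0924 m

First, compute k:
rho_e / rho_r = 1.04 / 3.16 = 0.3291139241
k = 25 + 10 * 0.3291139241 = 28.29113924
Then, compute burden:
B = k * D / 1000 = 28.29113924 * 180 / 1000
= 5092.405063 / 1000
= 5.0924 m


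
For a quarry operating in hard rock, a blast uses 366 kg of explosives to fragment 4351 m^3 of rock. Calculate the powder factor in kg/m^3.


Powder factor = explosive mass / rock volume
= 366 / 4351
= 0.0841 kg/m^3

0.0841 kg/m^3


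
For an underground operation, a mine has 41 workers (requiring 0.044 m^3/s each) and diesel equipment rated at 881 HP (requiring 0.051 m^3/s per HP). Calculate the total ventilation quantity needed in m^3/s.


Airflow for workers:
Q_people = 41 * 0.044 = 1.804 m^3/s
Airflow for diesel equipment:
Q_diesel = 881 * 0.051 = 44.931 m^3/s
Total ventilation:
Q_total = 1.804 + 44.931
= 46.735 m^3/s

46.735 m^3/s


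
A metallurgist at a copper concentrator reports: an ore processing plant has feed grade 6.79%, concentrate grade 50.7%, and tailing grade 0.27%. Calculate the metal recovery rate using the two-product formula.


96.5377%

Using the two-product formula:
R = 100 * c * (f - t) / (f * (c - t))
Numerator = 100 * 50.7 * (6.79 - 0.27)
= 100 * 50.7 * 6.52
= 33056.4
Denominator = 6.79 * (50.7 - 0.27)
= 6.79 * 50.43
= 342.4197
R = 33056.4 / 342.4197
= 96.5377%


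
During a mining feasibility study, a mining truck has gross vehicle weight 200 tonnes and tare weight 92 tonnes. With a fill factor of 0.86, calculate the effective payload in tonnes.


Maximum payload = gross - tare
= 200 - 92 = 108 tonnes
Effective payload = max payload * fill factor
= 108 * 0.86
= 92.88 tonnes

92.88 tonnes


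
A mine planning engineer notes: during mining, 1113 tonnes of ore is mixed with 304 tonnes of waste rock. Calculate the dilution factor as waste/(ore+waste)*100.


21.4538%

Total material = ore + waste
= 1113 + 304 = 1417 tonnes
Dilution = waste / total * 100
= 304 / 1417 * 100
= 0.2145377558 * 100
= 21.4538%


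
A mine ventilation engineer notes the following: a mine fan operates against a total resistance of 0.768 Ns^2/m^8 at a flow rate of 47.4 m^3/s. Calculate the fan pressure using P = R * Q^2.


Compute Q^2:
Q^2 = 47.4^2 = 2246.76
Compute pressure:
P = R * Q^2 = 0.768 * 2246.76
= 1725.5117 Pa

1725.5117 Pa


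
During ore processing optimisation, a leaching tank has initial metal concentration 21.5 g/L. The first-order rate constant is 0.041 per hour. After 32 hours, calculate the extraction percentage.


73.0719%

Compute the exponent:
-k * t = -0.041 * 32 = -1.312
Remaining concentration:
C = 21.5 * exp(-1.312)
= 21.5 * 0.2692809556
= 5.789540544 g/L
Extracted = 21.5 - 5.789540544 = 15.71045946 g/L
Extraction % = 15.71045946 / 21.5 * 100
= 73.0719%


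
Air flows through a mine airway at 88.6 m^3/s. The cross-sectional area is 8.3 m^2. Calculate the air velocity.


Velocity = flow rate / cross-sectional area
= 88.6 / 8.3
= 10.6747 m/s

10.6747 m/s


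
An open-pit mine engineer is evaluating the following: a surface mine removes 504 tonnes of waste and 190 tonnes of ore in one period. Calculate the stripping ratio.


2.6526

Stripping ratio = waste tonnage / ore tonnage
= 504 / 190
= 2.6526


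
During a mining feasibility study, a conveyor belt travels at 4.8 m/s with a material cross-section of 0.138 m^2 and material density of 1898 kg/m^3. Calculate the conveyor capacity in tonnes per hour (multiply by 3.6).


Volumetric flow = speed * area
= 4.8 * 0.138 = 0.6624 m^3/s
Mass flow = volumetric * density
= 0.6624 * 1898 = 1257.2352 kg/s
Convert to t/h: multiply by 3.6
Capacity = 1257.2352 * 3.6
= 4526.0467 t/h

4526.0467 t/h


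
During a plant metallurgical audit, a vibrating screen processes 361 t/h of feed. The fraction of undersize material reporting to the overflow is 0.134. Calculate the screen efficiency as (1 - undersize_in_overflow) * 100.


Screen efficiency = (1 - fraction of undersize in overflow) * 100
= (1 - 0.134) * 100
= 0.866 * 100
= 86.6%

86.6%


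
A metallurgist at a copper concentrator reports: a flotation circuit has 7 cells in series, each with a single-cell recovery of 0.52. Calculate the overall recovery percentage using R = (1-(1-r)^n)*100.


99.4129%

Complement of single-cell recovery:
1 - r = 1 - 0.52 = 0.48
Raise to power n:
(1 - r)^7 = 0.48^7 = 0.005870683423
Overall recovery:
R = (1 - 0.005870683423) * 100
= 99.4129%


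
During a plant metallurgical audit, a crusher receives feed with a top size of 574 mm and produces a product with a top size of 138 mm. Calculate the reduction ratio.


Reduction ratio = feed size / product size
= 574 / 138
= 4.1594

4.1594


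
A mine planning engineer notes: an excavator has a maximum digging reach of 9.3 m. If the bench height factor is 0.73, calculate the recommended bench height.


Bench height = reach * factor
= 9.3 * 0.73
= 6.789 m

6.789 m


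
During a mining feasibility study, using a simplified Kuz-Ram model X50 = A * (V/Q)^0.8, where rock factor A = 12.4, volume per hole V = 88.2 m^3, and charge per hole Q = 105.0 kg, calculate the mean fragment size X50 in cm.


Compute V/Q:
V/Q = 88.2 / 105.0 = 0.84
Raise to the power 0.8:
(V/Q)^0.8 = 0.84^0.8 = 0.8698080623
Multiply by A:
X50 = 12.4 * 0.8698080623
= 10.7856 cm

10.7856 cm


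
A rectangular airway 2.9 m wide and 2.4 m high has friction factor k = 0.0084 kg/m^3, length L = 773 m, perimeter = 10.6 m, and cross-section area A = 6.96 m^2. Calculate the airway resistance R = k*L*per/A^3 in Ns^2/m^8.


0.2041 Ns^2/m^8

Compute the numerator:
k * L * per = 0.0084 * 773 * 10.6
= 68.82792
Compute the denominator:
A^3 = 6.96^3 = 337.153536
Resistance:
R = 68.82792 / 337.153536
= 0.2041 Ns^2/m^8


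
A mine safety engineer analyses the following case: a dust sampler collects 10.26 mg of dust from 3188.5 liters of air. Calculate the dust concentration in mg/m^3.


Convert liters to m^3: 1 m^3 = 1000 L
Concentration = mass / volume * 1000
= 10.26 / 3188.5 * 1000
= 0.003217814019 * 1000
= 3.2178 mg/m^3

3.2178 mg/m^3


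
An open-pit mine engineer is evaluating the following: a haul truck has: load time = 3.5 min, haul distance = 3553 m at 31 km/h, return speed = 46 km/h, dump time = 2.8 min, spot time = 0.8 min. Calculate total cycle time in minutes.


18.6111 min

Convert haul speed to m/min: 31 * 1000/60 = 516.6666667 m/min
Haul time = 3553 / 516.6666667 = 6.876774194 min
Convert return speed to m/min: 46 * 1000/60 = 766.6666667 m/min
Return time = 3553 / 766.6666667 = 4.634347826 min
Total cycle time:
= 3.5 + 6.876774194 + 2.8 + 4.634347826 + 0.8
= 18.6111 min


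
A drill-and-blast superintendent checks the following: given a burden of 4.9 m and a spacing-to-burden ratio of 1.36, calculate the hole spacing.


Spacing = burden * ratio
= 4.9 * 1.36
= 6.664 m

6.664 m


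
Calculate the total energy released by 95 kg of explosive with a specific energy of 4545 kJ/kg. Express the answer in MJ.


431.775 MJ

Energy = mass * specific_energy / 1000
= 95 * 4545 / 1000
= 431775 / 1000
= 431.775 MJ


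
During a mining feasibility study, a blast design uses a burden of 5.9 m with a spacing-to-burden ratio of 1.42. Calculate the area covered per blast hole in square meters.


49.4302 m^2

First, find the spacing:
Spacing = burden * ratio = 5.9 * 1.42
= 8.378 m
Then, calculate the area:
Area = burden * spacing = 5.9 * 8.378
= 49.4302 m^2


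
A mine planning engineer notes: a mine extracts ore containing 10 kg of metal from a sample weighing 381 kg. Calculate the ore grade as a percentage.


Ore grade = (metal mass / ore mass) * 100
= (10 / 381) * 100
= 0.02624671916 * 100
= 2.6247%

2.6247%


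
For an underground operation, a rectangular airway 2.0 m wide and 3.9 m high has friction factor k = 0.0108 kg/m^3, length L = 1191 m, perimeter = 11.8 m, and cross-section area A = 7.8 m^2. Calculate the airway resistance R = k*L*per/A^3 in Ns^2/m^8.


Compute the numerator:
k * L * per = 0.0108 * 1191 * 11.8
= 151.78104
Compute the denominator:
A^3 = 7.8^3 = 474.552
Resistance:
R = 151.78104 / 474.552
= 0.3198 Ns^2/m^8

0.3198 Ns^2/m^8


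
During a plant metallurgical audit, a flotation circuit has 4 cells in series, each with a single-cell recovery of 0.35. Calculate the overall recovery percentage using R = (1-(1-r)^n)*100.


82.1494%

Complement of single-cell recovery:
1 - r = 1 - 0.35 = 0.65
Raise to power n:
(1 - r)^4 = 0.65^4 = 0.17850625
Overall recovery:
R = (1 - 0.17850625) * 100
= 82.1494%


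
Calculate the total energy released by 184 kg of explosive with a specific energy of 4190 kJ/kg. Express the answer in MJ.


Energy = mass * specific_energy / 1000
= 184 * 4190 / 1000
= 770960 / 1000
= 770.96 MJ

770.96 MJ


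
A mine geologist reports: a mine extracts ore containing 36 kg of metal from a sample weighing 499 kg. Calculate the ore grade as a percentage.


Ore grade = (metal mass / ore mass) * 100
= (36 / 499) * 100
= 0.07214428858 * 100
= 7.2144%

7.2144%


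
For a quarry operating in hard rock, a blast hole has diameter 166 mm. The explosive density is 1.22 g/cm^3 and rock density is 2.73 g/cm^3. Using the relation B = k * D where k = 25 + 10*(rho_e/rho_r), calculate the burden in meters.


4.8918 m

First, compute k:
rho_e / rho_r = 1.22 / 2.73 = 0.4468864469
k = 25 + 10 * 0.4468864469 = 29.46886447
Then, compute burden:
B = k * D / 1000 = 29.46886447 * 166 / 1000
= 4891.831502 / 1000
= 4.8918 m


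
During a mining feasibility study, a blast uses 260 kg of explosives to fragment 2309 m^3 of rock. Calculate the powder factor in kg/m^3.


Powder factor = explosive mass / rock volume
= 260 / 2309
= 0.1126 kg/m^3

0.1126 kg/m^3


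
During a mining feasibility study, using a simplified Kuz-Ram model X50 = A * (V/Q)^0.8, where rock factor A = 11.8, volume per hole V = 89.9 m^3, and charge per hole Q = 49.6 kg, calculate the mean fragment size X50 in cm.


Compute V/Q:
V/Q = 89.9 / 49.6 = 1.8125
Raise to the power 0.8:
(V/Q)^0.8 = 1.8125^0.8 = 1.609245903
Multiply by A:
X50 = 11.8 * 1.609245903
= 18.9891 cm

18.9891 cm


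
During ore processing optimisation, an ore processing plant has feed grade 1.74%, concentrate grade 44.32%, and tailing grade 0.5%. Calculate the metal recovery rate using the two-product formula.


72.0775%

Using the two-product formula:
R = 100 * c * (f - t) / (f * (c - t))
Numerator = 100 * 44.32 * (1.74 - 0.5)
= 100 * 44.32 * 1.24
= 5495.68
Denominator = 1.74 * (44.32 - 0.5)
= 1.74 * 43.82
= 76.2468
R = 5495.68 / 76.2468
= 72.0775%


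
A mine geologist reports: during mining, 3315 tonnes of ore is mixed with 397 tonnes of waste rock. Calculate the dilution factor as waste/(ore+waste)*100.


10.695%

Total material = ore + waste
= 3315 + 397 = 3712 tonnes
Dilution = waste / total * 100
= 397 / 3712 * 100
= 0.106950431 * 100
= 10.695%


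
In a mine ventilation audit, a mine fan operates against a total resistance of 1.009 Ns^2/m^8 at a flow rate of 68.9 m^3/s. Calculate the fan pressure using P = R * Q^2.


4789.9349 Pa

Compute Q^2:
Q^2 = 68.9^2 = 4747.21
Compute pressure:
P = R * Q^2 = 1.009 * 4747.21
= 4789.9349 Pa


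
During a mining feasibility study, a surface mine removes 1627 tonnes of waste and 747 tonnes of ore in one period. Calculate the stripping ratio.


2.178

Stripping ratio = waste tonnage / ore tonnage
= 1627 / 747
= 2.178


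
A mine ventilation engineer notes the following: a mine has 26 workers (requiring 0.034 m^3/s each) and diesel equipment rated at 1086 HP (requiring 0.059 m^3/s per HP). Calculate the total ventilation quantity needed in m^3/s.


Airflow for workers:
Q_people = 26 * 0.034 = 0.884 m^3/s
Airflow for diesel equipment:
Q_diesel = 1086 * 0.059 = 64.074 m^3/s
Total ventilation:
Q_total = 0.884 + 64.074
= 64.958 m^3/s

64.958 m^3/s


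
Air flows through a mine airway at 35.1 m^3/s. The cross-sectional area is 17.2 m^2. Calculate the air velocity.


Velocity = flow rate / cross-sectional area
= 35.1 / 17.2
= 2.0407 m/s

2.0407 m/s


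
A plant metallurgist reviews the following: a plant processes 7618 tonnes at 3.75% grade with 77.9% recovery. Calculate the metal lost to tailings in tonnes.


63.1342 tonnes

Total metal in feed:
= 7618 * 3.75 / 100 = 285.675 tonnes
Metal recovered:
= 285.675 * 77.9 / 100 = 222.540825 tonnes
Metal lost to tailings:
= 285.675 - 222.540825
= 63.1342 tonnes


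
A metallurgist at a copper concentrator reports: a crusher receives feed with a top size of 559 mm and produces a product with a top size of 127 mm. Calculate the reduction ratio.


Reduction ratio = feed size / product size
= 559 / 127
= 4.4016

4.4016


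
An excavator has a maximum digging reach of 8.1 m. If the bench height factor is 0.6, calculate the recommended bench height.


4.86 m

Bench height = reach * factor
= 8.1 * 0.6
= 4.86 m


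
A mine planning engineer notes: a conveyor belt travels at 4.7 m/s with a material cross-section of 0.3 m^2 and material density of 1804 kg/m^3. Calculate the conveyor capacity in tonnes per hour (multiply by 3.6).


Volumetric flow = speed * area
= 4.7 * 0.3 = 1.41 m^3/s
Mass flow = volumetric * density
= 1.41 * 1804 = 2543.64 kg/s
Convert to t/h: multiply by 3.6
Capacity = 2543.64 * 3.6
= 9157.104 t/h

9157.104 t/h


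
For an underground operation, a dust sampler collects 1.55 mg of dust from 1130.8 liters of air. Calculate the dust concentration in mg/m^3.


Convert liters to m^3: 1 m^3 = 1000 L
Concentration = mass / volume * 1000
= 1.55 / 1130.8 * 1000
= 0.001370711001 * 1000
= 1.3707 mg/m^3

1.3707 mg/m^3


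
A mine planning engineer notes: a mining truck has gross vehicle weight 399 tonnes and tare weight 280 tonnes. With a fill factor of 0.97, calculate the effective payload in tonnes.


115.43 tonnes

Maximum payload = gross - tare
= 399 - 280 = 119 tonnes
Effective payload = max payload * fill factor
= 119 * 0.97
= 115.43 tonnes


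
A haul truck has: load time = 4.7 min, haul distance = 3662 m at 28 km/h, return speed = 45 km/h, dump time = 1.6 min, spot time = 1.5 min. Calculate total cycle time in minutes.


20.5298 min

Convert haul speed to m/min: 28 * 1000/60 = 466.6666667 m/min
Haul time = 3662 / 466.6666667 = 7.847142857 min
Convert return speed to m/min: 45 * 1000/60 = 750 m/min
Return time = 3662 / 750 = 4.882666667 min
Total cycle time:
= 4.7 + 7.847142857 + 1.6 + 4.882666667 + 1.5
= 20.5298 min


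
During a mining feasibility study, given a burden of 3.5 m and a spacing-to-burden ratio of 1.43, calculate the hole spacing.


Spacing = burden * ratio
= 3.5 * 1.43
= 5.005 m

5.005 m


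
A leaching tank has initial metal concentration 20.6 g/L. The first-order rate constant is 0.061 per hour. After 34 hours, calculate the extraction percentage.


87.4318%

Compute the exponent:
-k * t = -0.061 * 34 = -2.074
Remaining concentration:
C = 20.6 * exp(-2.074)
= 20.6 * 0.1256820467
= 2.589050162 g/L
Extracted = 20.6 - 2.589050162 = 18.01094984 g/L
Extraction % = 18.01094984 / 20.6 * 100
= 87.4318%


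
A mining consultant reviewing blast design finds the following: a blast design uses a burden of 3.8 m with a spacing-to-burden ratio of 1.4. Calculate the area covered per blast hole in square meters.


20.216 m^2

First, find the spacing:
Spacing = burden * ratio = 3.8 * 1.4
= 5.32 m
Then, calculate the area:
Area = burden * spacing = 3.8 * 5.32
= 20.216 m^2


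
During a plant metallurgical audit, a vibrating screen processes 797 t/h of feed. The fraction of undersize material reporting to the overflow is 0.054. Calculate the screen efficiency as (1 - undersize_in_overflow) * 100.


94.6%

Screen efficiency = (1 - fraction of undersize in overflow) * 100
= (1 - 0.054) * 100
= 0.946 * 100
= 94.6%


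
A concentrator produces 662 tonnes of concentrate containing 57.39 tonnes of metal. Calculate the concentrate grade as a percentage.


8.6692%

Grade = (metal in concentrate / concentrate mass) * 100
= (57.39 / 662) * 100
= 0.0866918429 * 100
= 8.6692%


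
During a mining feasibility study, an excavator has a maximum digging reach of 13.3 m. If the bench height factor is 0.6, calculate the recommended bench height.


Bench height = reach * factor
= 13.3 * 0.6
= 7.98 m

7.98 m


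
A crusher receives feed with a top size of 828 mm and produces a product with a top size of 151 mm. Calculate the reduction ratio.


Reduction ratio = feed size / product size
= 828 / 151
= 5.4834

5.4834


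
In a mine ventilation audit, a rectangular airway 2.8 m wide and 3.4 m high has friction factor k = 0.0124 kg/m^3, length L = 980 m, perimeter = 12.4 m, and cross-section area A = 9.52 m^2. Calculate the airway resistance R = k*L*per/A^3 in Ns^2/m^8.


0.1746 Ns^2/m^8

Compute the numerator:
k * L * per = 0.0124 * 980 * 12.4
= 150.6848
Compute the denominator:
A^3 = 9.52^3 = 862.801408
Resistance:
R = 150.6848 / 862.801408
= 0.1746 Ns^2/m^8


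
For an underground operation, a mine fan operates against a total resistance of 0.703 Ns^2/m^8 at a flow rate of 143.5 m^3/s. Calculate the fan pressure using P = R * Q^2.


Compute Q^2:
Q^2 = 143.5^2 = 20592.25
Compute pressure:
P = R * Q^2 = 0.703 * 20592.25
= 14476.3518 Pa

14476.3518 Pa


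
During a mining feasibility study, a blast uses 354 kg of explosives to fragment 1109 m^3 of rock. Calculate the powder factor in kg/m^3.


0.3192 kg/m^3

Powder factor = explosive mass / rock volume
= 354 / 1109
= 0.3192 kg/m^3


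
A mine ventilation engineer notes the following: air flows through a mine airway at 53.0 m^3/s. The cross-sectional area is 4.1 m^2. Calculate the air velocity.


12.9268 m/s

Velocity = flow rate / cross-sectional area
= 53.0 / 4.1
= 12.9268 m/s


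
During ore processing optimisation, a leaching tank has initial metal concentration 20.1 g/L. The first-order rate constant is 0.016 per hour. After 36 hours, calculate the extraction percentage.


43.7858%

Compute the exponent:
-k * t = -0.016 * 36 = -0.576
Remaining concentration:
C = 20.1 * exp(-0.576)
= 20.1 * 0.5621424452
= 11.29906315 g/L
Extracted = 20.1 - 11.29906315 = 8.800936852 g/L
Extraction % = 8.800936852 / 20.1 * 100
= 43.7858%


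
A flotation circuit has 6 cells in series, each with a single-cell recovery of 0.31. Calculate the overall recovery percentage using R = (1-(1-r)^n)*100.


89.2082%

Complement of single-cell recovery:
1 - r = 1 - 0.31 = 0.69
Raise to power n:
(1 - r)^6 = 0.69^6 = 0.1079181631
Overall recovery:
R = (1 - 0.1079181631) * 100
= 89.2082%


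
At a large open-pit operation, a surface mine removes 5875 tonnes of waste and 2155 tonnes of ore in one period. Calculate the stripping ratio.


Stripping ratio = waste tonnage / ore tonnage
= 5875 / 2155
= 2.7262

2.7262


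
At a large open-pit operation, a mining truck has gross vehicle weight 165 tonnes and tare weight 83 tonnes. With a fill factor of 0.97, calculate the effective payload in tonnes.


79.54 tonnes

Maximum payload = gross - tare
= 165 - 83 = 82 tonnes
Effective payload = max payload * fill factor
= 82 * 0.97
= 79.54 tonnes


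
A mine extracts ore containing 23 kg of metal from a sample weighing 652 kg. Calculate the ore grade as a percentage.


Ore grade = (metal mass / ore mass) * 100
= (23 / 652) * 100
= 0.03527607362 * 100
= 3.5276%

3.5276%


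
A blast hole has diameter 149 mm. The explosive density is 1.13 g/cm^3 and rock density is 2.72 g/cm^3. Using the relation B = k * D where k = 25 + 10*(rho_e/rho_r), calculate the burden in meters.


4.344 m

First, compute k:
rho_e / rho_r = 1.13 / 2.72 = 0.4154411765
k = 25 + 10 * 0.4154411765 = 29.15441176
Then, compute burden:
B = k * D / 1000 = 29.15441176 * 149 / 1000
= 4344.007353 / 1000
= 4.344 m


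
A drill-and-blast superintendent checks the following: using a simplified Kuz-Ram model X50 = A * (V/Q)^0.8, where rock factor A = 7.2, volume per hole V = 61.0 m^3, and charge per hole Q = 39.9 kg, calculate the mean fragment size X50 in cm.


Compute V/Q:
V/Q = 61.0 / 39.9 = 1.528822055
Raise to the power 0.8:
(V/Q)^0.8 = 1.528822055^0.8 = 1.40438296
Multiply by A:
X50 = 7.2 * 1.40438296
= 10.1116 cm

10.1116 cm


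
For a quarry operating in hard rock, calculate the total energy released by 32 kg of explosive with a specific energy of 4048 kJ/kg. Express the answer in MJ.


Energy = mass * specific_energy / 1000
= 32 * 4048 / 1000
= 129536 / 1000
= 129.536 MJ

129.536 MJ


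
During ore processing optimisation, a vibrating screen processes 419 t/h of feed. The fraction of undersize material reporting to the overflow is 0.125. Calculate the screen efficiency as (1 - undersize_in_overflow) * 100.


87.5%

Screen efficiency = (1 - fraction of undersize in overflow) * 100
= (1 - 0.125) * 100
= 0.875 * 100
= 87.5%


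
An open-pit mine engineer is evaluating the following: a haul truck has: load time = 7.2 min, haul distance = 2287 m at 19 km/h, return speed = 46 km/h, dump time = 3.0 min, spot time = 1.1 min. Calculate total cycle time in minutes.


21.5051 min

Convert haul speed to m/min: 19 * 1000/60 = 316.6666667 m/min
Haul time = 2287 / 316.6666667 = 7.222105263 min
Convert return speed to m/min: 46 * 1000/60 = 766.6666667 m/min
Return time = 2287 / 766.6666667 = 2.983043478 min
Total cycle time:
= 7.2 + 7.222105263 + 3.0 + 2.983043478 + 1.1
= 21.5051 min


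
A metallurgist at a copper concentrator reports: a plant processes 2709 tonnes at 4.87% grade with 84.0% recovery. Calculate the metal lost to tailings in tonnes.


21.1085 tonnes

Total metal in feed:
= 2709 * 4.87 / 100 = 131.9283 tonnes
Metal recovered:
= 131.9283 * 84.0 / 100 = 110.819772 tonnes
Metal lost to tailings:
= 131.9283 - 110.819772
= 21.1085 tonnes
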